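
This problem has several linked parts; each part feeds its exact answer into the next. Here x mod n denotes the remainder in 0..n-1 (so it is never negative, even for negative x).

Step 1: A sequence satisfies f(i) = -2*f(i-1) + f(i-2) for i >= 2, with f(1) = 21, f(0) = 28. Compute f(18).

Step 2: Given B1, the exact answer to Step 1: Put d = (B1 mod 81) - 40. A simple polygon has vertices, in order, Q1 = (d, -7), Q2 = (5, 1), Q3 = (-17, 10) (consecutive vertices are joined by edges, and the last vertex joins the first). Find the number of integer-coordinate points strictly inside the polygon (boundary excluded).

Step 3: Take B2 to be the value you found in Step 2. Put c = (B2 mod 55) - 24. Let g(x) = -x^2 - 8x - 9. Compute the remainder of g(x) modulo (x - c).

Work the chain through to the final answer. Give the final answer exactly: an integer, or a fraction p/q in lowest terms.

-477

Step 1: f(2) = -2*(21) + 1*(28) = -14; iterating: f(2)=-14, f(3)=49, f(4)=-112, f(5)=273, f(6)=-658, f(7)=1589, f(8)=-3836, f(9)=9261, f(10)=-22358, f(11)=53977, f(12)=-130312, f(13)=314601, f(14)=-759514, f(15)=1833629, f(16)=-4426772, f(17)=10687173, f(18)=-25801118; answer -25801118
Step 2: B1 = -25801118; d = 15; cross terms: (15*1 - 5*-7)=50, (5*10 - -17*1)=67, (-17*-7 - 15*10)=-31; twice the area = |86| = 86; area = 43; boundary points = 2 + 1 + 1 = 4; strictly interior points = area - boundary/2 + 1 = 42; answer 42
Step 3: B2 = 42; c = 18; remainder = value at the root: -1*(18)^2 - 8*(18)^1 - 9 = (-324) + (-144) + (-9) = -477; answer -477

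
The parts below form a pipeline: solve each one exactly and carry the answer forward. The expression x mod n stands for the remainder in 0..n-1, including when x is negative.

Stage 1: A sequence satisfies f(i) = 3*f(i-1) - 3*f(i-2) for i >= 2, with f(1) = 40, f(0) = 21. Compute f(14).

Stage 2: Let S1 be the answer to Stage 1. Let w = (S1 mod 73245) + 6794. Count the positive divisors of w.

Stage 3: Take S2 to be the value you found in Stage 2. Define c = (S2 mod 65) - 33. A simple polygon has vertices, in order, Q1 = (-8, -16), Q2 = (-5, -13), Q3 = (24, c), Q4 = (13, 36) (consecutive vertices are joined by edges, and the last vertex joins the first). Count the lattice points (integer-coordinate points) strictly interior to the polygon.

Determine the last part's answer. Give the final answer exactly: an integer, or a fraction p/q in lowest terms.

Stage 1: f(2) = 3*(40) - 3*(21) = 57; iterating: f(2)=57, f(3)=51, f(4)=-18, f(5)=-207, f(6)=-567, f(7)=-1080, f(8)=-1539, f(9)=-1377, f(10)=486, f(11)=5589, f(12)=15309, f(13)=29160, f(14)=41553; answer 41553
Stage 2: S1 = 41553; w = 48347; 48347 = 13 * 3719; number of divisors = (1+1) * (1+1) = 4; answer 4
Stage 3: S2 = 4; c = -29; cross terms: (-8*-13 - -5*-16)=24, (-5*-29 - 24*-13)=457, (24*36 - 13*-29)=1241, (13*-16 - -8*36)=80; twice the area = |1802| = 1802; area = 901; boundary points = 3 + 1 + 1 + 1 = 6; strictly interior points = area - boundary/2 + 1 = 899; answer 899

899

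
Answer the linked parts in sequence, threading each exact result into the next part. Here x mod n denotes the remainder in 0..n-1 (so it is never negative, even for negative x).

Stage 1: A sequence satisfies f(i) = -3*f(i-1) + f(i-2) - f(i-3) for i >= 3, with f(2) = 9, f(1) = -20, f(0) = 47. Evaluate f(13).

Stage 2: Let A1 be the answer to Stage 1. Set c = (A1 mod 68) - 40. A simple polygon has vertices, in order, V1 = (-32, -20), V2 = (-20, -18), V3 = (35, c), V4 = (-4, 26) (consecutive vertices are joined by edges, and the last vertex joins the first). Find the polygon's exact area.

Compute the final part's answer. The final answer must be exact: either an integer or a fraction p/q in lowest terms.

1154

Stage 1: f(3) = -3*(9) + 1*(-20) - 1*(47) = -94; iterating: f(3)=-94, f(4)=311, f(5)=-1036, f(6)=3513, f(7)=-11886, f(8)=40207, f(9)=-136020, f(10)=460153, f(11)=-1556686, f(12)=5266231, f(13)=-17815532; answer -17815532
Stage 2: A1 = -17815532; c = 20; cross terms: (-32*-18 - -20*-20)=176, (-20*20 - 35*-18)=230, (35*26 - -4*20)=990, (-4*-20 - -32*26)=912; twice the area = |2308| = 2308; area = 1154; answer 1154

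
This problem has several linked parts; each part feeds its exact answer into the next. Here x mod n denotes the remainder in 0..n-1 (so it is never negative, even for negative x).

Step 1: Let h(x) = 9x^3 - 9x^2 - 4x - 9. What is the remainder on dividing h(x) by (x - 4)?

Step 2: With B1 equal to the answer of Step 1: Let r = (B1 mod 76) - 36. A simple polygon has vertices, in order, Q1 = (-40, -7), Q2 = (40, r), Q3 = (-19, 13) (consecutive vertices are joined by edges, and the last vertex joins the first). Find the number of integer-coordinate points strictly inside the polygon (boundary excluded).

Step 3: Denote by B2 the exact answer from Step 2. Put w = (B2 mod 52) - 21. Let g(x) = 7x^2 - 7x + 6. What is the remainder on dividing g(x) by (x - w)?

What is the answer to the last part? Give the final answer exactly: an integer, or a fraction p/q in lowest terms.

Step 1: remainder = value at the root: 9*(4)^3 - 9*(4)^2 - 4*(4)^1 - 9 = (576) + (-144) + (-16) + (-9) = 407; answer 407
Step 2: B1 = 407; r = -9; cross terms: (-40*-9 - 40*-7)=640, (40*13 - -19*-9)=349, (-19*-7 - -40*13)=653; twice the area = |1642| = 1642; area = 821; boundary points = 2 + 1 + 1 = 4; strictly interior points = area - boundary/2 + 1 = 820; answer 820
Step 3: B2 = 820; w = 19; remainder = value at the root: 7*(19)^2 - 7*(19)^1 + 6 = (2527) + (-133) + (6) = 2400; answer 2400

2400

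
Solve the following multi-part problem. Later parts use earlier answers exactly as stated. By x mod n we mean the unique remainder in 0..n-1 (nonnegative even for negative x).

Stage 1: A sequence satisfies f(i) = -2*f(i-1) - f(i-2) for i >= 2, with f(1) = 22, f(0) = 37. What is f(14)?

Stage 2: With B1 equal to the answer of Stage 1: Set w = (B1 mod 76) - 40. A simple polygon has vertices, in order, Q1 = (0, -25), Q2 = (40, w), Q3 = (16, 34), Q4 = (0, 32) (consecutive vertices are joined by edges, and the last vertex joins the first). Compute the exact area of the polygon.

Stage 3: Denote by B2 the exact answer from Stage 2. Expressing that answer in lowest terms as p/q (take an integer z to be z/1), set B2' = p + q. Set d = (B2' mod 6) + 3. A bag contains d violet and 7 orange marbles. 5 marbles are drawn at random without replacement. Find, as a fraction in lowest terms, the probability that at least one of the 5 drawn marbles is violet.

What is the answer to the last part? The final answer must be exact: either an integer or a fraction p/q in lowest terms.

21/22

Stage 1: f(2) = -2*(22) - 1*(37) = -81; iterating: f(2)=-81, f(3)=140, f(4)=-199, f(5)=258, f(6)=-317, f(7)=376, f(8)=-435, f(9)=494, f(10)=-553, f(11)=612, f(12)=-671, f(13)=730, f(14)=-789; answer -789
Stage 2: B1 = -789; w = 7; cross terms: (0*7 - 40*-25)=1000, (40*34 - 16*7)=1248, (16*32 - 0*34)=512, (0*-25 - 0*32)=0; twice the area = |2760| = 2760; area = 1380; answer 1380
Stage 3: B2 = 1380; threaded value p + q = 1381; d = 4; total draws C(11,5) = 462; complement C(7,5) = 21; favorable 462 - 21 = 441; P = 21/22; answer 21/22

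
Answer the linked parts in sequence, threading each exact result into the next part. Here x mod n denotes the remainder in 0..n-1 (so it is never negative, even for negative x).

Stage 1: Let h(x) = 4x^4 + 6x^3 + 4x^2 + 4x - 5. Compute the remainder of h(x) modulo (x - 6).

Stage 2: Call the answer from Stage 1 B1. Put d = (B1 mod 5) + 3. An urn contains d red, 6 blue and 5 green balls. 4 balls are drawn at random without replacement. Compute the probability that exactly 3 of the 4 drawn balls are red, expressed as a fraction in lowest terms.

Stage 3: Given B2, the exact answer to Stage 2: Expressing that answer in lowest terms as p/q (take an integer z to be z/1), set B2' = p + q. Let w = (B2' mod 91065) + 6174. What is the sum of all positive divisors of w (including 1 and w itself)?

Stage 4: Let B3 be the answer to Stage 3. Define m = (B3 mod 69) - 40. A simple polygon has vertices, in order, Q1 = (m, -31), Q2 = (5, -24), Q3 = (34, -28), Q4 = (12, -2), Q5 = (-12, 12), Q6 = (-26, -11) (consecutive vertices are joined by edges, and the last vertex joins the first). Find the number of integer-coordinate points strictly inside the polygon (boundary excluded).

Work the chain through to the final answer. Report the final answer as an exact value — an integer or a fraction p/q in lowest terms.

1131

Stage 1: remainder = value at the root: 4*(6)^4 + 6*(6)^3 + 4*(6)^2 + 4*(6)^1 - 5 = (5184) + (1296) + (144) + (24) + (-5) = 6643; answer 6643
Stage 2: B1 = 6643; d = 6; total draws C(17,4) = 2380; favorable C(6,3)*C(11,1) = 220; P = 11/119; answer 11/119
Stage 3: B2 = 11/119; threaded value p + q = 130; w = 6304; 6304 = 2^5 * 197; sigma = (1 + 2 + 4 + 8 + 16 + 32) * (1 + 197) = 63 * 198 = 12474; answer 12474
Stage 4: B3 = 12474; m = 14; cross terms: (14*-24 - 5*-31)=-181, (5*-28 - 34*-24)=676, (34*-2 - 12*-28)=268, (12*12 - -12*-2)=120, (-12*-11 - -26*12)=444, (-26*-31 - 14*-11)=960; twice the area = |2287| = 2287; area = 2287/2; boundary points = 1 + 1 + 2 + 2 + 1 + 20 = 27; strictly interior points = area - boundary/2 + 1 = 1131; answer 1131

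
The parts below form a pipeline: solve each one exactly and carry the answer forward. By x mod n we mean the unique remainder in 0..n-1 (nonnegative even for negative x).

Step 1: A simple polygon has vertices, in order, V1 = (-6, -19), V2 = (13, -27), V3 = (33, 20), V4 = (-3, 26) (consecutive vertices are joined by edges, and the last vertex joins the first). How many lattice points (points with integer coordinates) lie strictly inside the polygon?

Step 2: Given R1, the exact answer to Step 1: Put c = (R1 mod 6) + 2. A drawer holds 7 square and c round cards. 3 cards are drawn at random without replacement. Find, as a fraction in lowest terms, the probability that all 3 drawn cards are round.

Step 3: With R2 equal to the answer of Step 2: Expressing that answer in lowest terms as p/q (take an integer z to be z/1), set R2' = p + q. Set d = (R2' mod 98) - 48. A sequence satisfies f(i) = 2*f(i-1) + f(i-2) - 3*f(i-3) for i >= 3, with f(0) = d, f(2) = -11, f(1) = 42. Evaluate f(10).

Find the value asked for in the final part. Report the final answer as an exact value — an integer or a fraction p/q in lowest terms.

Step 1: cross terms: (-6*-27 - 13*-19)=409, (13*20 - 33*-27)=1151, (33*26 - -3*20)=918, (-3*-19 - -6*26)=213; twice the area = |2691| = 2691; area = 2691/2; boundary points = 1 + 1 + 6 + 3 = 11; strictly interior points = area - boundary/2 + 1 = 1341; answer 1341
Step 2: R1 = 1341; c = 5; total draws C(12,3) = 220; favorable C(5,3) = 10; P = 1/22; answer 1/22
Step 3: R2 = 1/22; threaded value p + q = 23; d = -25; f(3) = 2*(-11) + 1*(42) - 3*(-25) = 95; iterating: f(3)=95, f(4)=53, f(5)=234, f(6)=236, f(7)=547, f(8)=628, f(9)=1095, f(10)=1177; answer 1177

1177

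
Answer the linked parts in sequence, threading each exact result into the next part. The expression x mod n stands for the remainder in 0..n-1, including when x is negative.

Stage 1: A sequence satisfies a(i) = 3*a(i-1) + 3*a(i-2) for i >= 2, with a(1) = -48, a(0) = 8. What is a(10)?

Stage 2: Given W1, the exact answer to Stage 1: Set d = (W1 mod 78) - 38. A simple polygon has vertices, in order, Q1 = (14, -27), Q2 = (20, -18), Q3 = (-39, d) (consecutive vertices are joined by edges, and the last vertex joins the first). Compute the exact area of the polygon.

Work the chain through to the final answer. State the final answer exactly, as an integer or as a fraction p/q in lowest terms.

771/2

Stage 1: a(2) = 3*(-48) + 3*(8) = -120; iterating: a(2)=-120, a(3)=-504, a(4)=-1872, a(5)=-7128, a(6)=-27000, a(7)=-102384, a(8)=-388152, a(9)=-1471608, a(10)=-5579280; answer -5579280
Stage 2: W1 = -5579280; d = 22; cross terms: (14*-18 - 20*-27)=288, (20*22 - -39*-18)=-262, (-39*-27 - 14*22)=745; twice the area = |771| = 771; area = 771/2; answer 771/2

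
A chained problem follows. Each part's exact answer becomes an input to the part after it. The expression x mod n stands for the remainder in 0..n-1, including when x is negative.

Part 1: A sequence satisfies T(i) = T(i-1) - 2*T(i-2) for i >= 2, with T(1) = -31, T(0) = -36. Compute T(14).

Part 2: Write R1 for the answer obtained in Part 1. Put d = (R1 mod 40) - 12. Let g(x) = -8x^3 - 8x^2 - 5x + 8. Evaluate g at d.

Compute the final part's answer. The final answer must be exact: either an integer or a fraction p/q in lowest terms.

-41693

Part 1: T(2) = 1*(-31) - 2*(-36) = 41; iterating: T(2)=41, T(3)=103, T(4)=21, T(5)=-185, T(6)=-227, T(7)=143, T(8)=597, T(9)=311, T(10)=-883, T(11)=-1505, T(12)=261, T(13)=3271, T(14)=2749; answer 2749
Part 2: R1 = 2749; d = 17; -8*(17)^3 - 8*(17)^2 - 5*(17)^1 + 8 = (-39304) + (-2312) + (-85) + (8) = -41693; answer -41693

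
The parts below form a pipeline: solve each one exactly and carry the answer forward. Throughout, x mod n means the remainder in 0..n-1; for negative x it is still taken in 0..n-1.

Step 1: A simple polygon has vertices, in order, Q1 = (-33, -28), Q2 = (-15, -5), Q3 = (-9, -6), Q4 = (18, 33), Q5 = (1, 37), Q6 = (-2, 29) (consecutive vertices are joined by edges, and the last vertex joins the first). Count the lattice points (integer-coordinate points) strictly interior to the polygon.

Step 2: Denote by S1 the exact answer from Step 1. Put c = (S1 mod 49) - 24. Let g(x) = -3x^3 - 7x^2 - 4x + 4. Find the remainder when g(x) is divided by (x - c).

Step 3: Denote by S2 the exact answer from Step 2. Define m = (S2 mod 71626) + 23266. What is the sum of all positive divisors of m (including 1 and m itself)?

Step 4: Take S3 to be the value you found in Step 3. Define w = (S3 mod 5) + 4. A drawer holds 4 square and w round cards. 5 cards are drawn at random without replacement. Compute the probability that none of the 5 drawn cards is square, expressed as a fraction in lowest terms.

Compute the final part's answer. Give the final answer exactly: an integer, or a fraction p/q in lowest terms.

Step 1: cross terms: (-33*-5 - -15*-28)=-255, (-15*-6 - -9*-5)=45, (-9*33 - 18*-6)=-189, (18*37 - 1*33)=633, (1*29 - -2*37)=103, (-2*-28 - -33*29)=1013; twice the area = |1350| = 1350; area = 675; boundary points = 1 + 1 + 3 + 1 + 1 + 1 = 8; strictly interior points = area - boundary/2 + 1 = 672; answer 672
Step 2: S1 = 672; c = 11; remainder = value at the root: -3*(11)^3 - 7*(11)^2 - 4*(11)^1 + 4 = (-3993) + (-847) + (-44) + (4) = -4880; answer -4880
Step 3: S2 = -4880; m = 90012; 90012 = 2^2 * 3 * 13 * 577; sigma = (1 + 2 + 4) * (1 + 3) * (1 + 13) * (1 + 577) = 7 * 4 * 14 * 578 = 226576; answer 226576
Step 4: S3 = 226576; w = 5; total draws C(9,5) = 126; favorable C(5,5) = 1; P = 1/126; answer 1/126

1/126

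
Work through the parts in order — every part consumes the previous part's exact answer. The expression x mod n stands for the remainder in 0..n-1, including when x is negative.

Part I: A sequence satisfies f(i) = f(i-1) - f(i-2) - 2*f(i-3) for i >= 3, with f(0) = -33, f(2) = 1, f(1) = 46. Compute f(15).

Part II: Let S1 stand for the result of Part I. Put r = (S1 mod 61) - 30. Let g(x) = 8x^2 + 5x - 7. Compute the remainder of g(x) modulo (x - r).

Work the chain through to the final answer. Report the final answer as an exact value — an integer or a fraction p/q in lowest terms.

Part I: f(3) = 1*(1) - 1*(46) - 2*(-33) = 21; iterating: f(3)=21, f(4)=-72, f(5)=-95, f(6)=-65, f(7)=174, f(8)=429, f(9)=385, f(10)=-392, f(11)=-1635, f(12)=-2013, f(13)=406, f(14)=5689, f(15)=9309; answer 9309
Part II: S1 = 9309; r = 7; remainder = value at the root: 8*(7)^2 + 5*(7)^1 - 7 = (392) + (35) + (-7) = 420; answer 420

420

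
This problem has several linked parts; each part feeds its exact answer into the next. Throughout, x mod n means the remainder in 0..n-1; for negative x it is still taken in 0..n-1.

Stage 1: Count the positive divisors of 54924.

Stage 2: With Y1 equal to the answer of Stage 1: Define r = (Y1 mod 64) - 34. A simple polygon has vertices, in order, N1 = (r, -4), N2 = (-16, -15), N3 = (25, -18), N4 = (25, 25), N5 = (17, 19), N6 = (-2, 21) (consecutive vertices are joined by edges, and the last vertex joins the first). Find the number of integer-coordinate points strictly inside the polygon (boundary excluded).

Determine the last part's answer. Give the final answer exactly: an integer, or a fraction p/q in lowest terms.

Stage 1: 54924 = 2^2 * 3 * 23 * 199; number of divisors = (2+1) * (1+1) * (1+1) * (1+1) = 24; answer 24
Stage 2: Y1 = 24; r = -10; cross terms: (-10*-15 - -16*-4)=86, (-16*-18 - 25*-15)=663, (25*25 - 25*-18)=1075, (25*19 - 17*25)=50, (17*21 - -2*19)=395, (-2*-4 - -10*21)=218; twice the area = |2487| = 2487; area = 2487/2; boundary points = 1 + 1 + 43 + 2 + 1 + 1 = 49; strictly interior points = area - boundary/2 + 1 = 1220; answer 1220

1220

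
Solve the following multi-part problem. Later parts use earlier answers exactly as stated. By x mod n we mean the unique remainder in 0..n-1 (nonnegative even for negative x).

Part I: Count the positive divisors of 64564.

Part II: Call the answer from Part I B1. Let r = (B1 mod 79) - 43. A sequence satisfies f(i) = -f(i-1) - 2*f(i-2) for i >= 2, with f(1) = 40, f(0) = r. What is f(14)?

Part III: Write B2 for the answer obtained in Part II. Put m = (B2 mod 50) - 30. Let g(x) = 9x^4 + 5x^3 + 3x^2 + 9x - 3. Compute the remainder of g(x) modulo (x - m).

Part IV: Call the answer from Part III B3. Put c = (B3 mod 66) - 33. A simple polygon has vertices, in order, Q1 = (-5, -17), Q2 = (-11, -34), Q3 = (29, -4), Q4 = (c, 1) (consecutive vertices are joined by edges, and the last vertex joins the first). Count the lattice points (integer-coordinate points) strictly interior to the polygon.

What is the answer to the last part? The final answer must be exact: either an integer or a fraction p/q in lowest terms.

Part I: 64564 = 2^2 * 16141; number of divisors = (2+1) * (1+1) = 6; answer 6
Part II: B1 = 6; r = -37; f(2) = -1*(40) - 2*(-37) = 34; iterating: f(2)=34, f(3)=-114, f(4)=46, f(5)=182, f(6)=-274, f(7)=-90, f(8)=638, f(9)=-458, f(10)=-818, f(11)=1734, f(12)=-98, f(13)=-3370, f(14)=3566; answer 3566
Part III: B2 = 3566; m = -14; remainder = value at the root: 9*(-14)^4 + 5*(-14)^3 + 3*(-14)^2 + 9*(-14)^1 - 3 = (345744) + (-13720) + (588) + (-126) + (-3) = 332483; answer 332483
Part IV: B3 = 332483; c = 8; cross terms: (-5*-34 - -11*-17)=-17, (-11*-4 - 29*-34)=1030, (29*1 - 8*-4)=61, (8*-17 - -5*1)=-131; twice the area = |943| = 943; area = 943/2; boundary points = 1 + 10 + 1 + 1 = 13; strictly interior points = area - boundary/2 + 1 = 466; answer 466

466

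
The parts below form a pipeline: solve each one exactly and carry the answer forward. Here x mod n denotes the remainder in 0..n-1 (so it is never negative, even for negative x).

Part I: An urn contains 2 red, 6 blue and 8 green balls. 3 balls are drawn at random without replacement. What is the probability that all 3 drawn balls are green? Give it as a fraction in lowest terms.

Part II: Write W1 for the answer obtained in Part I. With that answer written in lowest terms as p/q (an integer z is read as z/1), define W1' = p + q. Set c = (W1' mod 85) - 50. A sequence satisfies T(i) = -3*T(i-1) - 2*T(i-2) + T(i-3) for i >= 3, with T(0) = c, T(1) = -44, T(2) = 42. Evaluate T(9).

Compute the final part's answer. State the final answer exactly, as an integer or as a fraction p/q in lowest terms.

1858

Part I: total draws C(16,3) = 560; favorable C(8,3) = 56; P = 1/10; answer 1/10
Part II: W1 = 1/10; threaded value p + q = 11; c = -39; T(3) = -3*(42) - 2*(-44) + 1*(-39) = -77; iterating: T(3)=-77, T(4)=103, T(5)=-113, T(6)=56, T(7)=161, T(8)=-708, T(9)=1858; answer 1858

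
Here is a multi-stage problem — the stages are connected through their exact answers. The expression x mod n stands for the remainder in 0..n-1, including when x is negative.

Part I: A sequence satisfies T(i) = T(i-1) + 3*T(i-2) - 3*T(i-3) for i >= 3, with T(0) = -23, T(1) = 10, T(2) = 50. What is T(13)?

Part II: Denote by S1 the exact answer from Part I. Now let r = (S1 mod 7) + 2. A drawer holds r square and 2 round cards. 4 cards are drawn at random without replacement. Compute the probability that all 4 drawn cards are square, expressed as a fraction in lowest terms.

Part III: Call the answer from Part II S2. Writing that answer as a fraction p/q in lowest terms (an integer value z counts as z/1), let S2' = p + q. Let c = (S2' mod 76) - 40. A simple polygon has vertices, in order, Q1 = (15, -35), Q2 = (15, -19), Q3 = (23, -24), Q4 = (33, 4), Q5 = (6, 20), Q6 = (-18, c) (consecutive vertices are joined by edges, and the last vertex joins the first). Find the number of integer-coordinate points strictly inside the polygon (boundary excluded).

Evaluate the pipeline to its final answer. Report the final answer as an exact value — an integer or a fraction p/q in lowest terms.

Part I: T(3) = 1*(50) + 3*(10) - 3*(-23) = 149; iterating: T(3)=149, T(4)=269, T(5)=566, T(6)=926, T(7)=1817, T(8)=2897, T(9)=5570, T(10)=8810, T(11)=16829, T(12)=26549, T(13)=50606; answer 50606
Part II: S1 = 50606; r = 5; total draws C(7,4) = 35; favorable C(5,4) = 5; P = 1/7; answer 1/7
Part III: S2 = 1/7; threaded value p + q = 8; c = -32; cross terms: (15*-19 - 15*-35)=240, (15*-24 - 23*-19)=77, (23*4 - 33*-24)=884, (33*20 - 6*4)=636, (6*-32 - -18*20)=168, (-18*-35 - 15*-32)=1110; twice the area = |3115| = 3115; area = 3115/2; boundary points = 16 + 1 + 2 + 1 + 4 + 3 = 27; strictly interior points = area - boundary/2 + 1 = 1545; answer 1545

1545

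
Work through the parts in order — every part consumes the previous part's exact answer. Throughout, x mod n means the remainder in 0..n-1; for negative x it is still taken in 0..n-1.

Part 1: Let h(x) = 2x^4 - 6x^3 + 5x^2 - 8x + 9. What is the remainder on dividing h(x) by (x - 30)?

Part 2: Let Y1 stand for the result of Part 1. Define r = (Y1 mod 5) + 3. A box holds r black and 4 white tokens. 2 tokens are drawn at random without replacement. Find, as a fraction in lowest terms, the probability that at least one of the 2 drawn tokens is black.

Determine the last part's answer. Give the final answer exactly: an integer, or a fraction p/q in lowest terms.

Part 1: remainder = value at the root: 2*(30)^4 - 6*(30)^3 + 5*(30)^2 - 8*(30)^1 + 9 = (1620000) + (-162000) + (4500) + (-240) + (9) = 1462269; answer 1462269
Part 2: Y1 = 1462269; r = 7; total draws C(11,2) = 55; complement C(4,2) = 6; favorable 55 - 6 = 49; P = 49/55; answer 49/55

49/55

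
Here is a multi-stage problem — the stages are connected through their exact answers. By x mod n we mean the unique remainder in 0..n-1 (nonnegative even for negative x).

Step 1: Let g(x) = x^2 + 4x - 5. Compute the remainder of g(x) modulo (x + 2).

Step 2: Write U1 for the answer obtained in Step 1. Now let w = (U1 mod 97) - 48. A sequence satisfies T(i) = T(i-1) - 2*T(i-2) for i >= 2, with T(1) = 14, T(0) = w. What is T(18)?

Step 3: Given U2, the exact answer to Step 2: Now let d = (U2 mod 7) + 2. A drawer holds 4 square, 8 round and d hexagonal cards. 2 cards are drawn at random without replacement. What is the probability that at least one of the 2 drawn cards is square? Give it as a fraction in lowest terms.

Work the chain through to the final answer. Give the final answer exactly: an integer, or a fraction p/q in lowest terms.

7/19

Step 1: remainder = value at the root: 1*(-2)^2 + 4*(-2)^1 - 5 = (4) + (-8) + (-5) = -9; answer -9
Step 2: U1 = -9; w = 40; T(2) = 1*(14) - 2*(40) = -66; iterating: T(2)=-66, T(3)=-94, T(4)=38, T(5)=226, T(6)=150, T(7)=-302, T(8)=-602, T(9)=2, T(10)=1206, T(11)=1202, T(12)=-1210, T(13)=-3614, T(14)=-1194, T(15)=6034, T(16)=8422, T(17)=-3646, T(18)=-20490; answer -20490
Step 3: U2 = -20490; d = 8; total draws C(20,2) = 190; complement C(16,2) = 120; favorable 190 - 120 = 70; P = 7/19; answer 7/19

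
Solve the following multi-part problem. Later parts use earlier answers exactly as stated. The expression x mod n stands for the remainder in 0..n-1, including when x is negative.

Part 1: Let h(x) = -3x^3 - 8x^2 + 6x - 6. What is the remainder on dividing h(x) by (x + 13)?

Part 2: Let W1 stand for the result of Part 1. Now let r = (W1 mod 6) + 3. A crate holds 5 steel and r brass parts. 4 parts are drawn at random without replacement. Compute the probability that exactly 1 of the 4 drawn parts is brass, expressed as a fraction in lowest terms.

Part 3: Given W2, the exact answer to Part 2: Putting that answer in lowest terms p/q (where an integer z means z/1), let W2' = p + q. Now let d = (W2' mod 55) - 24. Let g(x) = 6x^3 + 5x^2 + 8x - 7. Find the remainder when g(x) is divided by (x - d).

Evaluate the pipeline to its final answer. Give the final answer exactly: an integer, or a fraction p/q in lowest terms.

Part 1: remainder = value at the root: -3*(-13)^3 - 8*(-13)^2 + 6*(-13)^1 - 6 = (6591) + (-1352) + (-78) + (-6) = 5155; answer 5155
Part 2: W1 = 5155; r = 4; total draws C(9,4) = 126; favorable C(4,1)*C(5,3) = 40; P = 20/63; answer 20/63
Part 3: W2 = 20/63; threaded value p + q = 83; d = 4; remainder = value at the root: 6*(4)^3 + 5*(4)^2 + 8*(4)^1 - 7 = (384) + (80) + (32) + (-7) = 489; answer 489

489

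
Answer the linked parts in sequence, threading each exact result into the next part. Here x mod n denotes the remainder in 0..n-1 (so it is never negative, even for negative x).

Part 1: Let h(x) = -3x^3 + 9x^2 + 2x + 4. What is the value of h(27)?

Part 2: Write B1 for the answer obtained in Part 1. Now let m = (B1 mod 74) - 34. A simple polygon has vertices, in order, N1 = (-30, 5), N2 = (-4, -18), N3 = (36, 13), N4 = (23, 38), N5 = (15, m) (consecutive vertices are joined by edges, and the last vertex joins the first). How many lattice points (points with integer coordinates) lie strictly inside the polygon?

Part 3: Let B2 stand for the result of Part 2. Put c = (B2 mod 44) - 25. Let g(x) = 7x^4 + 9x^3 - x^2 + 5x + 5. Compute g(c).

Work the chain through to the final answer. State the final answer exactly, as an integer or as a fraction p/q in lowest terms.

52457

Part 1: -3*(27)^3 + 9*(27)^2 + 2*(27)^1 + 4 = (-59049) + (6561) + (54) + (4) = -52430; answer -52430
Part 2: B1 = -52430; m = 2; cross terms: (-30*-18 - -4*5)=560, (-4*13 - 36*-18)=596, (36*38 - 23*13)=1069, (23*2 - 15*38)=-524, (15*5 - -30*2)=135; twice the area = |1836| = 1836; area = 918; boundary points = 1 + 1 + 1 + 4 + 3 = 10; strictly interior points = area - boundary/2 + 1 = 914; answer 914
Part 3: B2 = 914; c = 9; 7*(9)^4 + 9*(9)^3 - 1*(9)^2 + 5*(9)^1 + 5 = (45927) + (6561) + (-81) + (45) + (5) = 52457; answer 52457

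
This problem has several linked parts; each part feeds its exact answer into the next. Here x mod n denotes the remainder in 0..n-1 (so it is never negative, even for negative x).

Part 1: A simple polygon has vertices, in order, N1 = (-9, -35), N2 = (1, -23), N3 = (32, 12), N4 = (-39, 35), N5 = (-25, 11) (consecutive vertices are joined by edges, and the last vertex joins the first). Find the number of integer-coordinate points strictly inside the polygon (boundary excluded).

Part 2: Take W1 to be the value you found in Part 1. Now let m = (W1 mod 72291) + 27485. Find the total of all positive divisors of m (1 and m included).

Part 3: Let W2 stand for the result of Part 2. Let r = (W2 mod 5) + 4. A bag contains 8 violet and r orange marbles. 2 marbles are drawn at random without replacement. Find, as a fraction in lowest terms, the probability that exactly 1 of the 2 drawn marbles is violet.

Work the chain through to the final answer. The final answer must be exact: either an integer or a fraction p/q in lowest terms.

8/15

Part 1: cross terms: (-9*-23 - 1*-35)=242, (1*12 - 32*-23)=748, (32*35 - -39*12)=1588, (-39*11 - -25*35)=446, (-25*-35 - -9*11)=974; twice the area = |3998| = 3998; area = 1999; boundary points = 2 + 1 + 1 + 2 + 2 = 8; strictly interior points = area - boundary/2 + 1 = 1996; answer 1996
Part 2: W1 = 1996; m = 29481; 29481 = 3 * 31 * 317; sigma = (1 + 3) * (1 + 31) * (1 + 317) = 4 * 32 * 318 = 40704; answer 40704
Part 3: W2 = 40704; r = 8; total draws C(16,2) = 120; favorable C(8,1)*C(8,1) = 64; P = 8/15; answer 8/15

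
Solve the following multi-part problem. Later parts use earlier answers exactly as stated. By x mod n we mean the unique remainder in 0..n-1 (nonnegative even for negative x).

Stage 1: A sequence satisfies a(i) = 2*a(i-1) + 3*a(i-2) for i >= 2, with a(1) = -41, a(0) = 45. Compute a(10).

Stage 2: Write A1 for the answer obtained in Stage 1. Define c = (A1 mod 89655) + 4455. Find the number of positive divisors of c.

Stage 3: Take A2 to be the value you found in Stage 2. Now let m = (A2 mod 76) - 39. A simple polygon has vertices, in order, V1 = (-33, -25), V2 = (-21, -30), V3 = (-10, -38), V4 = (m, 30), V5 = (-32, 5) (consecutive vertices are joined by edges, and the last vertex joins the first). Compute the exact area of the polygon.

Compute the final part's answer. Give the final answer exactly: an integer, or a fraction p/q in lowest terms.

1169/2

Stage 1: a(2) = 2*(-41) + 3*(45) = 53; iterating: a(2)=53, a(3)=-17, a(4)=125, a(5)=199, a(6)=773, a(7)=2143, a(8)=6605, a(9)=19639, a(10)=59093; answer 59093
Stage 2: A1 = 59093; c = 63548; 63548 = 2^2 * 15887; number of divisors = (2+1) * (1+1) = 6; answer 6
Stage 3: A2 = 6; m = -33; cross terms: (-33*-30 - -21*-25)=465, (-21*-38 - -10*-30)=498, (-10*30 - -33*-38)=-1554, (-33*5 - -32*30)=795, (-32*-25 - -33*5)=965; twice the area = |1169| = 1169; area = 1169/2; answer 1169/2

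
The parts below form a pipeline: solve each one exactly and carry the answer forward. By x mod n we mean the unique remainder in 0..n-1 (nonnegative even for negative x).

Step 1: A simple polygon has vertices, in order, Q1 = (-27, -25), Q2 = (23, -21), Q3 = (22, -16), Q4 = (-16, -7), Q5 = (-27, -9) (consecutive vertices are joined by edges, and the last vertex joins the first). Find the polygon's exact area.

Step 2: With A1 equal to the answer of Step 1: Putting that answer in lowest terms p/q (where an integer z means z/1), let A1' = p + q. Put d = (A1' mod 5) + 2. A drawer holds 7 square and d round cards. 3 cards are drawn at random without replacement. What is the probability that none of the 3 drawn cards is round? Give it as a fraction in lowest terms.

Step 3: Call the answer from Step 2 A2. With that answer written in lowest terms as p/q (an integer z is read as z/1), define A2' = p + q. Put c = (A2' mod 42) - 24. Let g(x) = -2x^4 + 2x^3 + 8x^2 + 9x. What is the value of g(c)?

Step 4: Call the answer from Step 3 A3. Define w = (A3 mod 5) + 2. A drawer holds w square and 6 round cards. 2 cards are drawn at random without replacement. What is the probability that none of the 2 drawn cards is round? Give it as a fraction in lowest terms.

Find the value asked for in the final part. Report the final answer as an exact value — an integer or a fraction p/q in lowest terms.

Step 1: cross terms: (-27*-21 - 23*-25)=1142, (23*-16 - 22*-21)=94, (22*-7 - -16*-16)=-410, (-16*-9 - -27*-7)=-45, (-27*-25 - -27*-9)=432; twice the area = |1213| = 1213; area = 1213/2; answer 1213/2
Step 2: A1 = 1213/2; threaded value p + q = 1215; d = 2; total draws C(9,3) = 84; favorable C(7,3) = 35; P = 5/12; answer 5/12
Step 3: A2 = 5/12; threaded value p + q = 17; c = -7; -2*(-7)^4 + 2*(-7)^3 + 8*(-7)^2 + 9*(-7)^1 = (-4802) + (-686) + (392) + (-63) = -5159; answer -5159
Step 4: A3 = -5159; w = 3; total draws C(9,2) = 36; favorable C(3,2) = 3; P = 1/12; answer 1/12

1/12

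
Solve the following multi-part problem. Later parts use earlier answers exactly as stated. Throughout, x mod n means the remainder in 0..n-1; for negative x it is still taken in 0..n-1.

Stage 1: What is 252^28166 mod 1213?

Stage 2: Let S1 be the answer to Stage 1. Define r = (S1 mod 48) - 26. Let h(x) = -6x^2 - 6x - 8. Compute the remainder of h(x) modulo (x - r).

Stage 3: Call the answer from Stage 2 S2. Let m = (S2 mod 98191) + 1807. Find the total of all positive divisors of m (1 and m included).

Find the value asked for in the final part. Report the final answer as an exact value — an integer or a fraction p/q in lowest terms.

262080

Stage 1: squarings mod 1213: 252^1=252, 252^2=428, 252^4=21, 252^8=441, 252^16=401, 252^32=685, 252^64=1007, 252^128=1194, 252^256=361, 252^512=530, 252^1024=697, 252^2048=609, 252^4096=916, 252^8192=873, 252^16384=365; 252^28166 = 252^2 * 252^4 * 252^512 * 252^1024 * 252^2048 * 252^8192 * 252^16384 = 91 (mod 1213); answer 91
Stage 2: S1 = 91; r = 17; remainder = value at the root: -6*(17)^2 - 6*(17)^1 - 8 = (-1734) + (-102) + (-8) = -1844; answer -1844
Stage 3: S2 = -1844; m = 98154; 98154 = 2 * 3^2 * 7 * 19 * 41; sigma = (1 + 2) * (1 + 3 + 9) * (1 + 7) * (1 + 19) * (1 + 41) = 3 * 13 * 8 * 20 * 42 = 262080; answer 262080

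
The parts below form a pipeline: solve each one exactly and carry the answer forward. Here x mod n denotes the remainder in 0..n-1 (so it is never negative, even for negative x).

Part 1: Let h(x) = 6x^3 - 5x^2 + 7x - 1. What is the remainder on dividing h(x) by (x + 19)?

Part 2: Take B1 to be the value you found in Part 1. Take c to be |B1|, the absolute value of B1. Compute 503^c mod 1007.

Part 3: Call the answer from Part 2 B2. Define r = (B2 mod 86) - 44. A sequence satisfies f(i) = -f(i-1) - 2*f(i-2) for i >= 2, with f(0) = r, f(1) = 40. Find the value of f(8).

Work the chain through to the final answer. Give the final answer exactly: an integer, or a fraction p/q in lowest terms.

-384

Part 1: remainder = value at the root: 6*(-19)^3 - 5*(-19)^2 + 7*(-19)^1 - 1 = (-41154) + (-1805) + (-133) + (-1) = -43093; answer -43093
Part 2: B1 = -43093; c = 43093; squarings mod 1007: 503^1=503, 503^2=252, 503^4=63, 503^8=948, 503^16=460, 503^32=130, 503^64=788, 503^128=632, 503^256=652, 503^512=150, 503^1024=346, 503^2048=890, 503^4096=598, 503^8192=119, 503^16384=63, 503^32768=948; 503^43093 = 503^1 * 503^4 * 503^16 * 503^64 * 503^2048 * 503^8192 * 503^32768 = 940 (mod 1007); answer 940
Part 3: B2 = 940; r = 36; f(2) = -1*(40) - 2*(36) = -112; iterating: f(2)=-112, f(3)=32, f(4)=192, f(5)=-256, f(6)=-128, f(7)=640, f(8)=-384; answer -384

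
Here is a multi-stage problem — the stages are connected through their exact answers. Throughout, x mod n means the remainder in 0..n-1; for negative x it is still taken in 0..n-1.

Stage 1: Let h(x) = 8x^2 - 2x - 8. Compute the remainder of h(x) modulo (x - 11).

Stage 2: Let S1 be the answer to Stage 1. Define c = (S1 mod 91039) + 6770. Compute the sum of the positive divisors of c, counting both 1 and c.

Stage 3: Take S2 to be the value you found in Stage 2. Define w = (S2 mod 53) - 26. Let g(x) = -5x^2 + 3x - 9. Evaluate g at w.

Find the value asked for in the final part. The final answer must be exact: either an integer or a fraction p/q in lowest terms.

-765

Stage 1: remainder = value at the root: 8*(11)^2 - 2*(11)^1 - 8 = (968) + (-22) + (-8) = 938; answer 938
Stage 2: S1 = 938; c = 7708; 7708 = 2^2 * 41 * 47; sigma = (1 + 2 + 4) * (1 + 41) * (1 + 47) = 7 * 42 * 48 = 14112; answer 14112
Stage 3: S2 = 14112; w = -12; -5*(-12)^2 + 3*(-12)^1 - 9 = (-720) + (-36) + (-9) = -765; answer -765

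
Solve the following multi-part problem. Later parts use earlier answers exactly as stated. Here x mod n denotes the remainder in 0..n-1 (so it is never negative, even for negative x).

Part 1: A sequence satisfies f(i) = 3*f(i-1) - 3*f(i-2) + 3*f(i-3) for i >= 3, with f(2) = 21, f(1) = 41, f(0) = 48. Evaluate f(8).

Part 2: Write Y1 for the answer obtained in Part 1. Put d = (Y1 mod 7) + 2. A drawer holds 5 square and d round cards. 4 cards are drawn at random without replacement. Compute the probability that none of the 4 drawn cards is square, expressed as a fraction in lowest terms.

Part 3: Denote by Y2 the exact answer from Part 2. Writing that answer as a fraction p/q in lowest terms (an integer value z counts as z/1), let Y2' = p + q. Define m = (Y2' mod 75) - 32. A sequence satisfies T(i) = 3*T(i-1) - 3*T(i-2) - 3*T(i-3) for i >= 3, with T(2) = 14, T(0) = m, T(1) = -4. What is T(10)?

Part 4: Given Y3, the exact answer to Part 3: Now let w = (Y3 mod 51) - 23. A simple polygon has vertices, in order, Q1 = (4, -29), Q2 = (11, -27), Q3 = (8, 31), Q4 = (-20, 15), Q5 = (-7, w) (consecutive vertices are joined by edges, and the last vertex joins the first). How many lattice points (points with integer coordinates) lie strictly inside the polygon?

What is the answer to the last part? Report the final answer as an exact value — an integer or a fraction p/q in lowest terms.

965

Part 1: f(3) = 3*(21) - 3*(41) + 3*(48) = 84; iterating: f(3)=84, f(4)=312, f(5)=747, f(6)=1557, f(7)=3366, f(8)=7668; answer 7668
Part 2: Y1 = 7668; d = 5; total draws C(10,4) = 210; favorable C(5,4) = 5; P = 1/42; answer 1/42
Part 3: Y2 = 1/42; threaded value p + q = 43; m = 11; T(3) = 3*(14) - 3*(-4) - 3*(11) = 21; iterating: T(3)=21, T(4)=33, T(5)=-6, T(6)=-180, T(7)=-621, T(8)=-1305, T(9)=-1512, T(10)=1242; answer 1242
Part 4: Y3 = 1242; w = -5; cross terms: (4*-27 - 11*-29)=211, (11*31 - 8*-27)=557, (8*15 - -20*31)=740, (-20*-5 - -7*15)=205, (-7*-29 - 4*-5)=223; twice the area = |1936| = 1936; area = 968; boundary points = 1 + 1 + 4 + 1 + 1 = 8; strictly interior points = area - boundary/2 + 1 = 965; answer 965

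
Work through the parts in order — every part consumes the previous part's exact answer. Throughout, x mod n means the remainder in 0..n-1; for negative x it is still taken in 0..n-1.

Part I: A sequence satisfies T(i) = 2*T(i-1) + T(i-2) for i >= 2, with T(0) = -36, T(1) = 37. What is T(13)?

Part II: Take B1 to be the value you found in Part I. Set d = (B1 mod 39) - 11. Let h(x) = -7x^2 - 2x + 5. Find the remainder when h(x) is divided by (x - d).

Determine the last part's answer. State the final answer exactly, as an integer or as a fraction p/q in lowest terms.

-52

Part I: T(2) = 2*(37) + 1*(-36) = 38; iterating: T(2)=38, T(3)=113, T(4)=264, T(5)=641, T(6)=1546, T(7)=3733, T(8)=9012, T(9)=21757, T(10)=52526, T(11)=126809, T(12)=306144, T(13)=739097; answer 739097
Part II: B1 = 739097; d = -3; remainder = value at the root: -7*(-3)^2 - 2*(-3)^1 + 5 = (-63) + (6) + (5) = -52; answer -52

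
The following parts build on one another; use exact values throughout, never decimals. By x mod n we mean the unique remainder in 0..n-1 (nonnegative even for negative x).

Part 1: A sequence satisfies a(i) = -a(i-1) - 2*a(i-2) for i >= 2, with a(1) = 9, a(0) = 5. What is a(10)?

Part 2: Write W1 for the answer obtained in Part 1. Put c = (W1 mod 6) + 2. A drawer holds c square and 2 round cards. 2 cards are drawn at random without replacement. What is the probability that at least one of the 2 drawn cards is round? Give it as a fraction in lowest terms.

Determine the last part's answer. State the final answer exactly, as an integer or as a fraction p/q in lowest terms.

Part 1: a(2) = -1*(9) - 2*(5) = -19; iterating: a(2)=-19, a(3)=1, a(4)=37, a(5)=-39, a(6)=-35, a(7)=113, a(8)=-43, a(9)=-183, a(10)=269; answer 269
Part 2: W1 = 269; c = 7; total draws C(9,2) = 36; complement C(7,2) = 21; favorable 36 - 21 = 15; P = 5/12; answer 5/12

5/12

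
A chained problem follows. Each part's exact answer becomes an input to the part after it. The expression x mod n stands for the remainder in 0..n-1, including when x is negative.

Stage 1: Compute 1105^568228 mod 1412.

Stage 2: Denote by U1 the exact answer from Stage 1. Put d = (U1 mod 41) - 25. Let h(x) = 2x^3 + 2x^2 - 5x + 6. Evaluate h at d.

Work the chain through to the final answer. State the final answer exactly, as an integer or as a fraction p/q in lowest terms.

Stage 1: squarings mod 1412: 1105^1=1105, 1105^2=1057, 1105^4=357, 1105^8=369, 1105^16=609, 1105^32=937, 1105^64=1117, 1105^128=893, 1105^256=1081, 1105^512=837, 1105^1024=217, 1105^2048=493, 1105^4096=185, 1105^8192=337, 1105^16384=609, 1105^32768=937, 1105^65536=1117, 1105^131072=893, 1105^262144=1081, 1105^524288=837; 1105^568228 = 1105^4 * 1105^32 * 1105^128 * 1105^256 * 1105^512 * 1105^2048 * 1105^8192 * 1105^32768 * 1105^524288 = 289 (mod 1412); answer 289
Stage 2: U1 = 289; d = -23; 2*(-23)^3 + 2*(-23)^2 - 5*(-23)^1 + 6 = (-24334) + (1058) + (115) + (6) = -23155; answer -23155

-23155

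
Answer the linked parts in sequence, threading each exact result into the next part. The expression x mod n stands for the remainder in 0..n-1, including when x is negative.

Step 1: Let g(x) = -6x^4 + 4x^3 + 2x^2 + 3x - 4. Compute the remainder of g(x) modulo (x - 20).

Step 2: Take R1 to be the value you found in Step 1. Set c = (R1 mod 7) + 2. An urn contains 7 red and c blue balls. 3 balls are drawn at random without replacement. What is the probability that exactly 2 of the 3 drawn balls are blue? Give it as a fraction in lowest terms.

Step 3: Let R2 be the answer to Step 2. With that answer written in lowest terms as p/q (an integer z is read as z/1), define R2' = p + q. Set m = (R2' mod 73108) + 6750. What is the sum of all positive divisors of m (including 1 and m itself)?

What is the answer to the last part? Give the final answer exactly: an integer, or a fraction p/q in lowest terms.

9128

Step 1: remainder = value at the root: -6*(20)^4 + 4*(20)^3 + 2*(20)^2 + 3*(20)^1 - 4 = (-960000) + (32000) + (800) + (60) + (-4) = -927144; answer -927144
Step 2: R1 = -927144; c = 8; total draws C(15,3) = 455; favorable C(8,2)*C(7,1) = 196; P = 28/65; answer 28/65
Step 3: R2 = 28/65; threaded value p + q = 93; m = 6843; 6843 = 3 * 2281; sigma = (1 + 3) * (1 + 2281) = 4 * 2282 = 9128; answer 9128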